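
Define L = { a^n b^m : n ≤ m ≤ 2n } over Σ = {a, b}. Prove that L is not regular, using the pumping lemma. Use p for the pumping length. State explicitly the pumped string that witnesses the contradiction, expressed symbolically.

a^{p+k} b^p

Toward a contradiction, assume L is regular with pumping length p.
Take w = a^p b^p ∈ L (since p ≤ p ≤ 2p), with |w| = 2p ≥ p.
Write w = xyz as guaranteed by the lemma, with |xy| ≤ p and y is nonempty.
Since the first p symbols of w are all a's and |xy| ≤ p, y lies entirely in the leading a-block: y = a^k for some k with 1 ≤ k ≤ p.
Pump with i = 2: xy^2z = a^{p+k} b^p. Now n = p+k > p = m, so the condition n ≤ m fails. Thus xy^2z ∉ L.
This contradicts the pumping lemma, so L is not regular.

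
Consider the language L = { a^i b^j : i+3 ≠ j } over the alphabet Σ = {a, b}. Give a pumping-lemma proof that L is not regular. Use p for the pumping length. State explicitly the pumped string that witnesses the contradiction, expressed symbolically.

a^{p+p!} b^{p+p!+3}

Assume L is regular. Let p be the pumping length given by the pumping lemma.
Choose w = a^p b^{p+p!+3}. Since p ≠ (p+p!+3)-3 = p+p!, w ∈ L; and |w| ≥ p.
By the pumping lemma, w = xyz with |xy| ≤ p and |y| > 0.
The first p characters of w are a's, so xy (and hence y) consists only of a's. Write y = a^k, 1 ≤ k ≤ p.
Since 1 ≤ k ≤ p, k divides p!; set t = 1 + p!/k. Then xy^t z has p + (p!/k)·k = p + p! copies of a. Now the a-count is p+p! and (b-count)-3 = (p+p!+3)-3 = p+p!, so i+3 ≠ j fails. So xy^t z = a^{p+p!} b^{p+p!+3} ∉ L.
This contradicts the pumping lemma, so L is not regular.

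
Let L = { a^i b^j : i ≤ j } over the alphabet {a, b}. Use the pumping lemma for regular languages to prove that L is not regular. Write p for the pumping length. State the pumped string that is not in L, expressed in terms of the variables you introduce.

Assume L is regular; let p be its pumping constant.
Choose w = a^p b^p ∈ L, with |w| = 2p ≥ p.
By the pumping lemma, w = xyz with |xy| ≤ p and |y| ≥ 1.
Because |xy| ≤ p and w begins with p copies of a, we have y = a^k with 1 ≤ k ≤ p.
Consider xy^2z = a^{p+k} b^p. Since k ≥ 1, the a-count p+k exceeds the b-count p, so i ≤ j fails; thus xy^2z ∉ L.
Contradiction. Therefore L is not regular.

a^{p+k} b^p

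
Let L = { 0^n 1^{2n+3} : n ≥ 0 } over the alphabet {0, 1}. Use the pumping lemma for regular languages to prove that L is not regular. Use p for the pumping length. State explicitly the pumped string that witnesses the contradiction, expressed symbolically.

0^{p+k} 1^{2p+3}

Toward a contradiction, assume L is regular with pumping length p.
Take w = 0^p 1^{2p+3}. Then w ∈ L and |w| = 3p+3 ≥ p.
The pumping lemma gives a decomposition w = xyz where |xy| ≤ p and |y| ≥ 1.
Because |xy| ≤ p and w begins with p copies of 0, we have y = 0^k with 1 ≤ k ≤ p.
Pump with i = 2: xy^2z = 0^{p+k} 1^{2p+3}. For this to lie in L we would need 2p+3 = 2(p+k)+3, which forces k = 0. But k ≥ 1, so xy^2z ∉ L.
This is a contradiction; hence L is not regular.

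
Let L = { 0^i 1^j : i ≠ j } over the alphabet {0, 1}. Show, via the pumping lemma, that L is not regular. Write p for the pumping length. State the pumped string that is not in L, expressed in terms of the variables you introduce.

0^{p+p!} 1^{p+p!}

Toward a contradiction, assume L is regular with pumping length p.
Choose w = 0^p 1^{p+p!}. Since p ≠ p+p!, w ∈ L; and |w| ≥ p.
By the pumping lemma, w = xyz with |xy| ≤ p and |y| > 0.
Since the first p symbols of w are all 0's and |xy| ≤ p, y lies entirely in the leading 0-block: y = 0^k for some k with 1 ≤ k ≤ p.
Since 1 ≤ k ≤ p, k divides p!; set t = 1 + p!/k. Then xy^t z has p + (p!/k)·k = p + p! copies of 0. Now the 0-count equals the 1-count, so i ≠ j fails. So xy^t z = 0^{p+p!} 1^{p+p!} ∉ L.
Contradiction. Therefore L is not regular.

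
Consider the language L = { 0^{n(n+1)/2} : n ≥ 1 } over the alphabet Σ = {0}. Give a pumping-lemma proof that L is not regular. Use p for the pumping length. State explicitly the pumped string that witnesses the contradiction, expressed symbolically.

Toward a contradiction, assume L is regular with pumping length p.
Take w = 0^{p(p+1)/2} ∈ L with |w| = p(p+1)/2 ≥ p.
By the pumping lemma, w = xyz with |xy| ≤ p and |y| ≥ 1.
Then y = 0^k for some k with 1 ≤ k ≤ p.
Pump with i = 2: xy^2z = 0^{p(p+1)/2+k}. Since 1 ≤ k ≤ p, p(p+1)/2 < p(p+1)/2+k ≤ p(p+1)/2+p < (p+1)(p+2)/2, so p(p+1)/2+k is strictly between consecutive triangular numbers. So xy^2z ∉ L.
This contradicts the pumping lemma, so L is not regular.

0^{p(p+1)/2+k}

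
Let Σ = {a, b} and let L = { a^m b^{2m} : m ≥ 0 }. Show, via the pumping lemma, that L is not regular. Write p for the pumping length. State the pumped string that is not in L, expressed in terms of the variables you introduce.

Toward a contradiction, assume L is regular with pumping length p.
Take w = a^p b^{2p}. Then w ∈ L and |w| = 3p ≥ p.
Write w = xyz as guaranteed by the lemma, with |xy| ≤ p and y is nonempty.
The first p characters of w are a's, so xy (and hence y) consists only of a's. Write y = a^k, 1 ≤ k ≤ p.
Pump with i = 2: xy^2z = a^{p+k} b^{2p}. For this to lie in L we would need 2p = 2(p+k), which forces k = 0. But k ≥ 1, so xy^2z ∉ L.
This contradicts the pumping lemma, so L is not regular.

a^{p+k} b^{2p}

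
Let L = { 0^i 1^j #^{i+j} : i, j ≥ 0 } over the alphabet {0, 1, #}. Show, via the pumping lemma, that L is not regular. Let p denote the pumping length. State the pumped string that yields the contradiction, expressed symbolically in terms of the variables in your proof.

0^{p+k} 1^p #^{2p}

Toward a contradiction, assume L is regular with pumping length p.
Take w = 0^p 1^p #^{2p} ∈ L (with i=j=p, i+j=2p), |w| = 4p ≥ p.
The pumping lemma gives a decomposition w = xyz where |xy| ≤ p and y is nonempty.
Because |xy| ≤ p and w begins with p copies of 0, we have y = 0^k with 1 ≤ k ≤ p.
Consider xy^2z = 0^{p+k} 1^p #^{2p}. Now the 0- and 1-counts sum to 2p+k, but the #-count is 2p ≠ 2p+k. So xy^2z ∉ L.
This is a contradiction; hence L is not regular.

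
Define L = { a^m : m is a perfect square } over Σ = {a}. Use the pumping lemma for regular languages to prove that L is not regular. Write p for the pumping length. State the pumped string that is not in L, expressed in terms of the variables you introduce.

a^{p²+k}

Suppose for contradiction that L is regular, and let p be the pumping length.
Take w = a^{p²} ∈ L with |w| = p² ≥ p.
The pumping lemma gives a decomposition w = xyz where |xy| ≤ p and |y| > 0.
Then y = a^k for some k with 1 ≤ k ≤ p.
Pump with i = 2: xy^2z = a^{p²+k}. Since 1 ≤ k ≤ p, p² < p²+k ≤ p²+p < (p+1)², so p²+k lies strictly between consecutive squares and is not a perfect square. So xy^2z ∉ L.
Contradiction. Therefore L is not regular.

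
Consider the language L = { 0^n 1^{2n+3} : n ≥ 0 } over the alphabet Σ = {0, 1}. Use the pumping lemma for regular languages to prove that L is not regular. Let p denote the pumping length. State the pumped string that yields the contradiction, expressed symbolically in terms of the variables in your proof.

0^{p+k} 1^{2p+3}

Toward a contradiction, assume L is regular with pumping length p.
Let w = 0^p 1^{2p+3} ∈ L; note |w| = 3p+3 ≥ p.
The pumping lemma gives a decomposition w = xyz where |xy| ≤ p and |y| > 0.
Because |xy| ≤ p and w begins with p copies of 0, we have y = 0^k with 1 ≤ k ≤ p.
Pump with i = 2: xy^2z = 0^{p+k} 1^{2p+3}. For this to lie in L we would need 2p+3 = 2(p+k)+3, which forces k = 0. But k ≥ 1, so xy^2z ∉ L.
This is a contradiction; hence L is not regular.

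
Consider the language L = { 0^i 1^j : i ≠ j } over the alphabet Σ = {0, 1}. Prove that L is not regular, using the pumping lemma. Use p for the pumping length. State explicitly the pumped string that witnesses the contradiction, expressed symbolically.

0^{p+p!} 1^{p+p!}

Assume L is regular; let p be its pumping constant.
Choose w = 0^p 1^{p+p!}. Since p ≠ p+p!, w ∈ L; and |w| ≥ p.
The pumping lemma gives a decomposition w = xyz where |xy| ≤ p and |y| ≥ 1.
Since the first p symbols of w are all 0's and |xy| ≤ p, y lies entirely in the leading 0-block: y = 0^k for some k with 1 ≤ k ≤ p.
Since 1 ≤ k ≤ p, k divides p!; set t = 1 + p!/k. Then xy^t z has p + (p!/k)·k = p + p! copies of 0. Now the 0-count equals the 1-count, so i ≠ j fails. So xy^t z = 0^{p+p!} 1^{p+p!} ∉ L.
This contradicts the pumping lemma, so L is not regular.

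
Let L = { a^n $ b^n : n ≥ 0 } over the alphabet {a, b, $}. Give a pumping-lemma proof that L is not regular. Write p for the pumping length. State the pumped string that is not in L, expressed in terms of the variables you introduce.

Toward a contradiction, assume L is regular with pumping length p.
Take w = a^p $ b^p ∈ L with |w| = 2p+1 ≥ p.
Write w = xyz as guaranteed by the lemma, with |xy| ≤ p and |y| > 0.
Since the first p symbols of w are all a's and |xy| ≤ p, y lies entirely in the leading a-block: y = a^k for some k with 1 ≤ k ≤ p.
Pump with i = 2: xy^2z = a^{p+k} $ b^p, which would require p+k = p. But k ≥ 1, so xy^2z ∉ L.
This is a contradiction; hence L is not regular.

a^{p+k} $ b^p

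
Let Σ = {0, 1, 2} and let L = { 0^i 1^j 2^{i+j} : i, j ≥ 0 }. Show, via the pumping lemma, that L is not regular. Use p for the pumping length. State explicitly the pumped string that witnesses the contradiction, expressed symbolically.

Toward a contradiction, assume L is regular with pumping length p.
Take w = 0^p 1^p 2^{2p} ∈ L (with i=j=p, i+j=2p), |w| = 4p ≥ p.
The pumping lemma gives a decomposition w = xyz where |xy| ≤ p and |y| > 0.
Because |xy| ≤ p and w begins with p copies of 0, we have y = 0^k with 1 ≤ k ≤ p.
Consider xy^2z = 0^{p+k} 1^p 2^{2p}. Now the 0- and 1-counts sum to 2p+k, but the 2-count is 2p ≠ 2p+k. So xy^2z ∉ L.
Contradiction. Therefore L is not regular.

0^{p+k} 1^p 2^{2p}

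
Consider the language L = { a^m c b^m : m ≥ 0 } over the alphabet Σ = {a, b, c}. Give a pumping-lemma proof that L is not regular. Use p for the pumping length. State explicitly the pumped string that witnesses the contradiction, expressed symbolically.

a^{p+k} c b^p

Assume L is regular; let p be its pumping constant.
Take w = a^p c b^p ∈ L with |w| = 2p+1 ≥ p.
The pumping lemma gives a decomposition w = xyz where |xy| ≤ p and y is nonempty.
Since the first p symbols of w are all a's and |xy| ≤ p, y lies entirely in the leading a-block: y = a^k for some k with 1 ≤ k ≤ p.
Pump with i = 2: xy^2z = a^{p+k} c b^p, which would require p+k = p. But k ≥ 1, so xy^2z ∉ L.
Contradiction. Therefore L is not regular.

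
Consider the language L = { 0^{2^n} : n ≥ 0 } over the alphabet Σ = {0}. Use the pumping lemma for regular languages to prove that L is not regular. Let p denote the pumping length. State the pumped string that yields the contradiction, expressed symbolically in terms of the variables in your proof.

Assume L is regular; let p be its pumping constant.
Take w = 0^{2^p} ∈ L with |w| = 2^p ≥ p.
Write w = xyz as guaranteed by the lemma, with |xy| ≤ p and y is nonempty.
Then y = 0^k for some k with 1 ≤ k ≤ p.
Pump with i = 2: xy^2z = 0^{2^p+k}. Since 1 ≤ k ≤ p < 2^p, we have 2^p < 2^p+k < 2^{p+1}, so 2^p+k is not a power of 2. So xy^2z ∉ L.
This is a contradiction; hence L is not regular.

0^{2^p+k}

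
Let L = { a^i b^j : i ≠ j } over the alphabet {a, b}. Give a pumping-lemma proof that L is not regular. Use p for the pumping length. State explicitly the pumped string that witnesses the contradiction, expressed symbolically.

a^{p+p!} b^{p+p!}

Assume L is regular. Let p be the pumping length given by the pumping lemma.
Choose w = a^p b^{p+p!}. Since p ≠ p+p!, w ∈ L; and |w| ≥ p.
Write w = xyz as guaranteed by the lemma, with |xy| ≤ p and |y| ≥ 1.
Because |xy| ≤ p and w begins with p copies of a, we have y = a^k with 1 ≤ k ≤ p.
Since 1 ≤ k ≤ p, k divides p!; set t = 1 + p!/k. Then xy^t z has p + (p!/k)·k = p + p! copies of a. Now the a-count equals the b-count, so i ≠ j fails. So xy^t z = a^{p+p!} b^{p+p!} ∉ L.
Contradiction. Therefore L is not regular.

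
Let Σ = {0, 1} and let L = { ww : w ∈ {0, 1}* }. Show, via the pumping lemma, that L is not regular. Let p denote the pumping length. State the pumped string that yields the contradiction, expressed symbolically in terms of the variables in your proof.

Suppose for contradiction that L is regular, and let p be the pumping length.
Take w = 0^p 1^p 0^p 1^p = uu where u = 0^p1^p; then w ∈ L and |w| = 4p ≥ p.
Write w = xyz as guaranteed by the lemma, with |xy| ≤ p and y is nonempty.
Because |xy| ≤ p and w begins with p copies of 0, we have y = 0^k with 1 ≤ k ≤ p.
Pump with i = 2: xy^2z = 0^{p+k} 1^p 0^p 1^p, of length 4p+k. Suppose this equals vv. The string starts with 0 and ends with 1, so v does too; thus the boundary between the two copies of v is a 1→0 transition. There is exactly one such transition, at position 2p+k, so |v| = 2p+k and |vv| = 4p+2k ≠ 4p+k since k ≥ 1. So xy^2z ∉ L.
This contradicts the pumping lemma, so L is not regular.

0^{p+k} 1^p 0^p 1^p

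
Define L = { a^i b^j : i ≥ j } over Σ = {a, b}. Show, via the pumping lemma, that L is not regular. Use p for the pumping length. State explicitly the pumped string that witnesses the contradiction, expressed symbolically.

a^{p-k} b^p

Suppose for contradiction that L is regular, and let p be the pumping length.
Choose w = a^p b^p ∈ L, with |w| = 2p ≥ p.
By the pumping lemma, w = xyz with |xy| ≤ p and |y| > 0.
Because |xy| ≤ p and w begins with p copies of a, we have y = a^k with 1 ≤ k ≤ p.
Consider xy^0z = xz = a^{p-k} b^p. Since k ≥ 1, the a-count p-k is less than p, so i ≥ j fails; thus xz ∉ L.
This contradicts the pumping lemma, so L is not regular.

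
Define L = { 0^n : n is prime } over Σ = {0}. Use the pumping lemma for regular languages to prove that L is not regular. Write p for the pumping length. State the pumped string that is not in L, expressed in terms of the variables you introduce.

0^{q(1+k)}

Suppose for contradiction that L is regular, and let p be the pumping length.
Let q be a prime with q ≥ p+2 (infinitely many primes exist), and take w = 0^q ∈ L with |w| = q ≥ p.
The pumping lemma gives a decomposition w = xyz where |xy| ≤ p and |y| > 0.
Then y = 0^k for some k with 1 ≤ k ≤ p.
Since 1 ≤ k ≤ p, |xz| = q-k. Pump with i = q+1: |xy^{q+1}z| = (q-k)+(q+1)k = q+qk = q(1+k), which is composite (both factors ≥ 2). So xy^{q+1}z = 0^{q(1+k)} ∉ L.
This is a contradiction; hence L is not regular.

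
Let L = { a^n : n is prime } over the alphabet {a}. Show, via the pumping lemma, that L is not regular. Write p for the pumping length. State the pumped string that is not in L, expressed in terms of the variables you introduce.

Assume L is regular. Let p be the pumping length given by the pumping lemma.
Let q be a prime with q ≥ p+2 (infinitely many primes exist), and take w = a^q ∈ L with |w| = q ≥ p.
The pumping lemma gives a decomposition w = xyz where |xy| ≤ p and |y| ≥ 1.
Then y = a^k for some k with 1 ≤ k ≤ p.
Since 1 ≤ k ≤ p, |xz| = q-k. Pump with i = q+1: |xy^{q+1}z| = (q-k)+(q+1)k = q+qk = q(1+k), which is composite (both factors ≥ 2). So xy^{q+1}z = a^{q(1+k)} ∉ L.
This contradicts the pumping lemma, so L is not regular.

a^{q(1+k)}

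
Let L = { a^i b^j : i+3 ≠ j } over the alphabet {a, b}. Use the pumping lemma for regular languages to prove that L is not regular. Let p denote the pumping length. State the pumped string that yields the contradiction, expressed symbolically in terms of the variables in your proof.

Assume L is regular; let p be its pumping constant.
Choose w = a^p b^{p+p!+3}. Since p ≠ (p+p!+3)-3 = p+p!, w ∈ L; and |w| ≥ p.
By the pumping lemma, w = xyz with |xy| ≤ p and |y| ≥ 1.
Since the first p symbols of w are all a's and |xy| ≤ p, y lies entirely in the leading a-block: y = a^k for some k with 1 ≤ k ≤ p.
Since 1 ≤ k ≤ p, k divides p!; set t = 1 + p!/k. Then xy^t z has p + (p!/k)·k = p + p! copies of a. Now the a-count is p+p! and (b-count)-3 = (p+p!+3)-3 = p+p!, so i+3 ≠ j fails. So xy^t z = a^{p+p!} b^{p+p!+3} ∉ L.
Contradiction. Therefore L is not regular.

a^{p+p!} b^{p+p!+3}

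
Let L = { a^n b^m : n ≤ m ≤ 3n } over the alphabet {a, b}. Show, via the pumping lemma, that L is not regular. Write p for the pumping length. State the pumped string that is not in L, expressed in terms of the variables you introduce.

Assume L is regular; let p be its pumping constant.
Take w = a^p b^p ∈ L (since p ≤ p ≤ 3p), with |w| = 2p ≥ p.
Write w = xyz as guaranteed by the lemma, with |xy| ≤ p and |y| > 0.
Because |xy| ≤ p and w begins with p copies of a, we have y = a^k with 1 ≤ k ≤ p.
Pump with i = 2: xy^2z = a^{p+k} b^p. Now n = p+k > p = m, so the condition n ≤ m fails. Thus xy^2z ∉ L.
This is a contradiction; hence L is not regular.

a^{p+k} b^p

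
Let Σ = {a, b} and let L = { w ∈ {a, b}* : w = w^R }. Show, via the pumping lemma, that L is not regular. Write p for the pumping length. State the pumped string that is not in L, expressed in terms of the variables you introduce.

a^{p+k} b a^p

Toward a contradiction, assume L is regular with pumping length p.
Take w = a^p b a^p, a palindrome of length 2p+1 ≥ p.
By the pumping lemma, w = xyz with |xy| ≤ p and y is nonempty.
Since the first p symbols of w are all a's and |xy| ≤ p, y lies entirely in the leading a-block: y = a^k for some k with 1 ≤ k ≤ p.
Pump with i = 2: xy^2z = a^{p+k} b a^p. Its reverse is a^p b a^{p+k}, which differs from xy^2z since k ≥ 1. So xy^2z is not a palindrome and xy^2z ∉ L.
This is a contradiction; hence L is not regular.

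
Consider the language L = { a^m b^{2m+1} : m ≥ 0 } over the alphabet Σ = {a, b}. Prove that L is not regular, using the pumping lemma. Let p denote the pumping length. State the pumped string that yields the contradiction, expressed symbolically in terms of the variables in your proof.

a^{p+k} b^{2p+1}

Assume L is regular; let p be its pumping constant.
Choose w = a^p b^{2p+1}, which is in L with |w| = 3p+1 ≥ p.
By the pumping lemma, w = xyz with |xy| ≤ p and |y| ≥ 1.
Because |xy| ≤ p and w begins with p copies of a, we have y = a^k with 1 ≤ k ≤ p.
Pump with i = 2: xy^2z = a^{p+k} b^{2p+1}. For this to lie in L we would need 2p+1 = 2(p+k)+1, which forces k = 0. But k ≥ 1, so xy^2z ∉ L.
This is a contradiction; hence L is not regular.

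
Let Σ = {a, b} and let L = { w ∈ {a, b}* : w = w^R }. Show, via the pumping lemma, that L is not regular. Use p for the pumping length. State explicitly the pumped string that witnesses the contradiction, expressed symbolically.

Assume L is regular; let p be its pumping constant.
Take w = a^p b a^p, a palindrome of length 2p+1 ≥ p.
The pumping lemma gives a decomposition w = xyz where |xy| ≤ p and |y| > 0.
Since the first p symbols of w are all a's and |xy| ≤ p, y lies entirely in the leading a-block: y = a^k for some k with 1 ≤ k ≤ p.
Pump with i = 2: xy^2z = a^{p+k} b a^p. Its reverse is a^p b a^{p+k}, which differs from xy^2z since k ≥ 1. So xy^2z is not a palindrome and xy^2z ∉ L.
This contradicts the pumping lemma, so L is not regular.

a^{p+k} b a^p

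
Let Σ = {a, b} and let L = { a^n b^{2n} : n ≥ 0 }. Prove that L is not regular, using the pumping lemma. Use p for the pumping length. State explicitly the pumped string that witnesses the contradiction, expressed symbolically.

Assume L is regular. Let p be the pumping length given by the pumping lemma.
Choose w = a^p b^{2p}, which is in L with |w| = 3p ≥ p.
By the pumping lemma, w = xyz with |xy| ≤ p and y is nonempty.
Because |xy| ≤ p and w begins with p copies of a, we have y = a^k with 1 ≤ k ≤ p.
Pump with i = 2: xy^2z = a^{p+k} b^{2p}. For this to lie in L we would need 2p = 2(p+k), which forces k = 0. But k ≥ 1, so xy^2z ∉ L.
Contradiction. Therefore L is not regular.

a^{p+k} b^{2p}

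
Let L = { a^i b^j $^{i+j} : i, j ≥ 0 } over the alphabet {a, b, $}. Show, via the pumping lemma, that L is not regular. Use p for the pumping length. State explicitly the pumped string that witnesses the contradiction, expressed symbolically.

a^{p+k} b^p $^{2p}

Assume L is regular; let p be its pumping constant.
Take w = a^p b^p $^{2p} ∈ L (with i=j=p, i+j=2p), |w| = 4p ≥ p.
The pumping lemma gives a decomposition w = xyz where |xy| ≤ p and y is nonempty.
Because |xy| ≤ p and w begins with p copies of a, we have y = a^k with 1 ≤ k ≤ p.
Consider xy^2z = a^{p+k} b^p $^{2p}. Now the a- and b-counts sum to 2p+k, but the $-count is 2p ≠ 2p+k. So xy^2z ∉ L.
This is a contradiction; hence L is not regular.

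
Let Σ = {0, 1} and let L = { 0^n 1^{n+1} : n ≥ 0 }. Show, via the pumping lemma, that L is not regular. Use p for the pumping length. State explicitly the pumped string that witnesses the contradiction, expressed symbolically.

Suppose for contradiction that L is regular, and let p be the pumping length.
Choose w = 0^p 1^{p+1}, which is in L with |w| = 2p+1 ≥ p.
Write w = xyz as guaranteed by the lemma, with |xy| ≤ p and y is nonempty.
Because |xy| ≤ p and w begins with p copies of 0, we have y = 0^k with 1 ≤ k ≤ p.
Pump with i = 2: xy^2z = 0^{p+k} 1^{p+1}. For this to lie in L we would need p+1 = (p+k)+1, which forces k = 0. But k ≥ 1, so xy^2z ∉ L.
This contradicts the pumping lemma, so L is not regular.

0^{p+k} 1^{p+1}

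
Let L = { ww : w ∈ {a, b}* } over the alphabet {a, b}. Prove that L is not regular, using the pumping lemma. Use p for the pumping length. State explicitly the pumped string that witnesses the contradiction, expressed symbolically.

a^{p+k} b^p a^p b^p

Suppose for contradiction that L is regular, and let p be the pumping length.
Take w = a^p b^p a^p b^p = uu where u = a^pb^p; then w ∈ L and |w| = 4p ≥ p.
The pumping lemma gives a decomposition w = xyz where |xy| ≤ p and |y| > 0.
Since the first p symbols of w are all a's and |xy| ≤ p, y lies entirely in the leading a-block: y = a^k for some k with 1 ≤ k ≤ p.
Pump with i = 2: xy^2z = a^{p+k} b^p a^p b^p, of length 4p+k. Suppose this equals vv. The string starts with a and ends with b, so v does too; thus the boundary between the two copies of v is a b→a transition. There is exactly one such transition, at position 2p+k, so |v| = 2p+k and |vv| = 4p+2k ≠ 4p+k since k ≥ 1. So xy^2z ∉ L.
This contradicts the pumping lemma, so L is not regular.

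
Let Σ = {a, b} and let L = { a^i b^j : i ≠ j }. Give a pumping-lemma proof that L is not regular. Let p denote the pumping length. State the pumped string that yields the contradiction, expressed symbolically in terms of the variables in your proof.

a^{p+p!} b^{p+p!}

Toward a contradiction, assume L is regular with pumping length p.
Choose w = a^p b^{p+p!}. Since p ≠ p+p!, w ∈ L; and |w| ≥ p.
By the pumping lemma, w = xyz with |xy| ≤ p and y is nonempty.
The first p characters of w are a's, so xy (and hence y) consists only of a's. Write y = a^k, 1 ≤ k ≤ p.
Since 1 ≤ k ≤ p, k divides p!; set t = 1 + p!/k. Then xy^t z has p + (p!/k)·k = p + p! copies of a. Now the a-count equals the b-count, so i ≠ j fails. So xy^t z = a^{p+p!} b^{p+p!} ∉ L.
Contradiction. Therefore L is not regular.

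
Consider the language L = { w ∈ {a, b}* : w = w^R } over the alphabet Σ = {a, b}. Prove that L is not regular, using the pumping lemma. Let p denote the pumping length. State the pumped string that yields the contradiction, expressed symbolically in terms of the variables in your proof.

Suppose for contradiction that L is regular, and let p be the pumping length.
Take w = a^p b a^p, a palindrome of length 2p+1 ≥ p.
The pumping lemma gives a decomposition w = xyz where |xy| ≤ p and |y| ≥ 1.
Since the first p symbols of w are all a's and |xy| ≤ p, y lies entirely in the leading a-block: y = a^k for some k with 1 ≤ k ≤ p.
Pump with i = 2: xy^2z = a^{p+k} b a^p. Its reverse is a^p b a^{p+k}, which differs from xy^2z since k ≥ 1. So xy^2z is not a palindrome and xy^2z ∉ L.
This is a contradiction; hence L is not regular.

a^{p+k} b a^p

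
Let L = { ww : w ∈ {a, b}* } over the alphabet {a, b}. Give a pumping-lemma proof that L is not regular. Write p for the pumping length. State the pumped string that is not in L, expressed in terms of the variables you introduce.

Assume L is regular; let p be its pumping constant.
Take w = a^p b^p a^p b^p = uu where u = a^pb^p; then w ∈ L and |w| = 4p ≥ p.
By the pumping lemma, w = xyz with |xy| ≤ p and |y| > 0.
Because |xy| ≤ p and w begins with p copies of a, we have y = a^k with 1 ≤ k ≤ p.
Pump with i = 2: xy^2z = a^{p+k} b^p a^p b^p, of length 4p+k. Suppose this equals vv. The string starts with a and ends with b, so v does too; thus the boundary between the two copies of v is a b→a transition. There is exactly one such transition, at position 2p+k, so |v| = 2p+k and |vv| = 4p+2k ≠ 4p+k since k ≥ 1. So xy^2z ∉ L.
This is a contradiction; hence L is not regular.

a^{p+k} b^p a^p b^p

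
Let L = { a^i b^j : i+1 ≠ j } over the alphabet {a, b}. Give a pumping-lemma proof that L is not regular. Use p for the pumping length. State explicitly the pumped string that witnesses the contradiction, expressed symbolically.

a^{p+p!} b^{p+p!+1}

Assume L is regular; let p be its pumping constant.
Choose w = a^p b^{p+p!+1}. Since p ≠ (p+p!+1)-1 = p+p!, w ∈ L; and |w| ≥ p.
By the pumping lemma, w = xyz with |xy| ≤ p and y is nonempty.
Because |xy| ≤ p and w begins with p copies of a, we have y = a^k with 1 ≤ k ≤ p.
Since 1 ≤ k ≤ p, k divides p!; set t = 1 + p!/k. Then xy^t z has p + (p!/k)·k = p + p! copies of a. Now the a-count is p+p! and (b-count)-1 = (p+p!+1)-1 = p+p!, so i+1 ≠ j fails. So xy^t z = a^{p+p!} b^{p+p!+1} ∉ L.
This contradicts the pumping lemma, so L is not regular.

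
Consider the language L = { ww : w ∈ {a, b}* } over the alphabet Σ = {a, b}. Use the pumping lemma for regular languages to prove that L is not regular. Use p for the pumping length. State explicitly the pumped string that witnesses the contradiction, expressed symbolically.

Suppose for contradiction that L is regular, and let p be the pumping length.
Take w = a^p b^p a^p b^p = uu where u = a^pb^p; then w ∈ L and |w| = 4p ≥ p.
Write w = xyz as guaranteed by the lemma, with |xy| ≤ p and |y| > 0.
The first p characters of w are a's, so xy (and hence y) consists only of a's. Write y = a^k, 1 ≤ k ≤ p.
Pump with i = 2: xy^2z = a^{p+k} b^p a^p b^p, of length 4p+k. Suppose this equals vv. The string starts with a and ends with b, so v does too; thus the boundary between the two copies of v is a b→a transition. There is exactly one such transition, at position 2p+k, so |v| = 2p+k and |vv| = 4p+2k ≠ 4p+k since k ≥ 1. So xy^2z ∉ L.
This contradicts the pumping lemma, so L is not regular.

a^{p+k} b^p a^p b^p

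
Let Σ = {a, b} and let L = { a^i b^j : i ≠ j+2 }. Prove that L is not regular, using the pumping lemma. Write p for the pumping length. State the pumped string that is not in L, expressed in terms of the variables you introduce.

a^{p+p!} b^{p+p!-2}

Suppose for contradiction that L is regular, and let p be the pumping length.
Choose w = a^p b^{p+p!-2}. Since p ≠ (p+p!-2)+2 = p+p!, w ∈ L; and |w| ≥ p.
Write w = xyz as guaranteed by the lemma, with |xy| ≤ p and |y| > 0.
Because |xy| ≤ p and w begins with p copies of a, we have y = a^k with 1 ≤ k ≤ p.
Since 1 ≤ k ≤ p, k divides p!; set t = 1 + p!/k. Then xy^t z has p + (p!/k)·k = p + p! copies of a. Now the a-count is p+p! and (b-count)+2 = (p+p!-2)+2 = p+p!, so i ≠ j+2 fails. So xy^t z = a^{p+p!} b^{p+p!-2} ∉ L.
Contradiction. Therefore L is not regular.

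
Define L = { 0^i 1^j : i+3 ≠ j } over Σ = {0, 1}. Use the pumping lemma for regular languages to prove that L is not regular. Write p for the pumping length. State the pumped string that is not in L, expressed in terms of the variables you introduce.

0^{p+p!} 1^{p+p!+3}

Assume L is regular; let p be its pumping constant.
Choose w = 0^p 1^{p+p!+3}. Since p ≠ (p+p!+3)-3 = p+p!, w ∈ L; and |w| ≥ p.
Write w = xyz as guaranteed by the lemma, with |xy| ≤ p and |y| > 0.
Since the first p symbols of w are all 0's and |xy| ≤ p, y lies entirely in the leading 0-block: y = 0^k for some k with 1 ≤ k ≤ p.
Since 1 ≤ k ≤ p, k divides p!; set t = 1 + p!/k. Then xy^t z has p + (p!/k)·k = p + p! copies of 0. Now the 0-count is p+p! and (1-count)-3 = (p+p!+3)-3 = p+p!, so i+3 ≠ j fails. So xy^t z = 0^{p+p!} 1^{p+p!+3} ∉ L.
Contradiction. Therefore L is not regular.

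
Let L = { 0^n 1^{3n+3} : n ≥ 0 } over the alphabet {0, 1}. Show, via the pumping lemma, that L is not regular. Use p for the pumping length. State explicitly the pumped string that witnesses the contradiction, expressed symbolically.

0^{p+k} 1^{3p+3}

Suppose for contradiction that L is regular, and let p be the pumping length.
Let w = 0^p 1^{3p+3} ∈ L; note |w| = 4p+3 ≥ p.
Write w = xyz as guaranteed by the lemma, with |xy| ≤ p and y is nonempty.
The first p characters of w are 0's, so xy (and hence y) consists only of 0's. Write y = 0^k, 1 ≤ k ≤ p.
Pump with i = 2: xy^2z = 0^{p+k} 1^{3p+3}. For this to lie in L we would need 3p+3 = 3(p+k)+3, which forces k = 0. But k ≥ 1, so xy^2z ∉ L.
Contradiction. Therefore L is not regular.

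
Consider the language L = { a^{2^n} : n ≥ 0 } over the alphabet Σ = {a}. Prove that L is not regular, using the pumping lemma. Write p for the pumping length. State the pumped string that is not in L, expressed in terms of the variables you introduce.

Assume L is regular; let p be its pumping constant.
Take w = a^{2^p} ∈ L with |w| = 2^p ≥ p.
The pumping lemma gives a decomposition w = xyz where |xy| ≤ p and |y| ≥ 1.
Then y = a^k for some k with 1 ≤ k ≤ p.
Pump with i = 2: xy^2z = a^{2^p+k}. Since 1 ≤ k ≤ p < 2^p, we have 2^p < 2^p+k < 2^{p+1}, so 2^p+k is not a power of 2. So xy^2z ∉ L.
Contradiction. Therefore L is not regular.

a^{2^p+k}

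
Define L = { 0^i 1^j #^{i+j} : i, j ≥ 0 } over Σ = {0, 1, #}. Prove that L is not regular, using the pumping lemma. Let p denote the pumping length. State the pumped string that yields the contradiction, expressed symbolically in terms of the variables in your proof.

0^{p+k} 1^p #^{2p}

Assume L is regular. Let p be the pumping length given by the pumping lemma.
Take w = 0^p 1^p #^{2p} ∈ L (with i=j=p, i+j=2p), |w| = 4p ≥ p.
By the pumping lemma, w = xyz with |xy| ≤ p and |y| > 0.
Since the first p symbols of w are all 0's and |xy| ≤ p, y lies entirely in the leading 0-block: y = 0^k for some k with 1 ≤ k ≤ p.
Consider xy^2z = 0^{p+k} 1^p #^{2p}. Now the 0- and 1-counts sum to 2p+k, but the #-count is 2p ≠ 2p+k. So xy^2z ∉ L.
Contradiction. Therefore L is not regular.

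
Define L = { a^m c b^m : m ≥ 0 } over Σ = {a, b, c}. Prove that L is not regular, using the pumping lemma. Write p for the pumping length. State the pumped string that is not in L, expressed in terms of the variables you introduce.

a^{p+k} c b^p

Assume L is regular; let p be its pumping constant.
Take w = a^p c b^p ∈ L with |w| = 2p+1 ≥ p.
By the pumping lemma, w = xyz with |xy| ≤ p and y is nonempty.
Since the first p symbols of w are all a's and |xy| ≤ p, y lies entirely in the leading a-block: y = a^k for some k with 1 ≤ k ≤ p.
Pump with i = 2: xy^2z = a^{p+k} c b^p, which would require p+k = p. But k ≥ 1, so xy^2z ∉ L.
This is a contradiction; hence L is not regular.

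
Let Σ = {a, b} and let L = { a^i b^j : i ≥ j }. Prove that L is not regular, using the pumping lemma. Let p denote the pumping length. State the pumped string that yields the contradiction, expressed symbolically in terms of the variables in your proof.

a^{p-k} b^p

Suppose for contradiction that L is regular, and let p be the pumping length.
Choose w = a^p b^p ∈ L, with |w| = 2p ≥ p.
The pumping lemma gives a decomposition w = xyz where |xy| ≤ p and |y| > 0.
The first p characters of w are a's, so xy (and hence y) consists only of a's. Write y = a^k, 1 ≤ k ≤ p.
Consider xy^0z = xz = a^{p-k} b^p. Since k ≥ 1, the a-count p-k is less than p, so i ≥ j fails; thus xz ∉ L.
Contradiction. Therefore L is not regular.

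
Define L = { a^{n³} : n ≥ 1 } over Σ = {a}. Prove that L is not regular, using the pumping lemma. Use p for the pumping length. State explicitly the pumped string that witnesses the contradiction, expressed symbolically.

a^{p³+k}

Toward a contradiction, assume L is regular with pumping length p.
Take w = a^{p³} ∈ L with |w| = p³ ≥ p.
The pumping lemma gives a decomposition w = xyz where |xy| ≤ p and |y| > 0.
Then y = a^k for some k with 1 ≤ k ≤ p.
Pump with i = 2: xy^2z = a^{p³+k}. Since 1 ≤ k ≤ p, p³ < p³+k ≤ p³+p < p³+3p²+3p+1 = (p+1)³, so p³+k is not a perfect cube. So xy^2z ∉ L.
This is a contradiction; hence L is not regular.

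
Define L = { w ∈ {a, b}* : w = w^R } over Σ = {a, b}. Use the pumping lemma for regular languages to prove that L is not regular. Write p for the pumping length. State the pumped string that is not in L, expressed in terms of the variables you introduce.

a^{p+k} b a^p

Toward a contradiction, assume L is regular with pumping length p.
Take w = a^p b a^p, a palindrome of length 2p+1 ≥ p.
By the pumping lemma, w = xyz with |xy| ≤ p and y is nonempty.
Because |xy| ≤ p and w begins with p copies of a, we have y = a^k with 1 ≤ k ≤ p.
Pump with i = 2: xy^2z = a^{p+k} b a^p. Its reverse is a^p b a^{p+k}, which differs from xy^2z since k ≥ 1. So xy^2z is not a palindrome and xy^2z ∉ L.
Contradiction. Therefore L is not regular.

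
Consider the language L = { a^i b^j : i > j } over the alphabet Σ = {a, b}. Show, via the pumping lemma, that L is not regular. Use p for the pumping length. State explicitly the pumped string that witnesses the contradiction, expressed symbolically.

a^{p+1-k} b^p

Toward a contradiction, assume L is regular with pumping length p.
Choose w = a^{p+1} b^p ∈ L, with |w| = 2p+1 ≥ p.
Write w = xyz as guaranteed by the lemma, with |xy| ≤ p and |y| ≥ 1.
The first p characters of w are a's, so xy (and hence y) consists only of a's. Write y = a^k, 1 ≤ k ≤ p.
Consider xy^0z = xz = a^{p+1-k} b^p. Since k ≥ 1, the a-count p+1-k is at most p, so i > j fails; thus xz ∉ L.
This is a contradiction; hence L is not regular.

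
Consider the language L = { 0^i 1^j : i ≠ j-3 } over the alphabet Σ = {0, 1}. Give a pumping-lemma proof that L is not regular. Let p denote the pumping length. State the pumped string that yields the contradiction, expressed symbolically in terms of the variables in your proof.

0^{p+p!} 1^{p+p!+3}

Suppose for contradiction that L is regular, and let p be the pumping length.
Choose w = 0^p 1^{p+p!+3}. Since p ≠ (p+p!+3)-3 = p+p!, w ∈ L; and |w| ≥ p.
Write w = xyz as guaranteed by the lemma, with |xy| ≤ p and |y| ≥ 1.
Because |xy| ≤ p and w begins with p copies of 0, we have y = 0^k with 1 ≤ k ≤ p.
Since 1 ≤ k ≤ p, k divides p!; set t = 1 + p!/k. Then xy^t z has p + (p!/k)·k = p + p! copies of 0. Now the 0-count is p+p! and (1-count)-3 = (p+p!+3)-3 = p+p!, so i ≠ j-3 fails. So xy^t z = 0^{p+p!} 1^{p+p!+3} ∉ L.
This contradicts the pumping lemma, so L is not regular.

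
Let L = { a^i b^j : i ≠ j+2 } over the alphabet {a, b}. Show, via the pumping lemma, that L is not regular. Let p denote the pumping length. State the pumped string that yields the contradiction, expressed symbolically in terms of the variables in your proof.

Assume L is regular; let p be its pumping constant.
Choose w = a^p b^{p+p!-2}. Since p ≠ (p+p!-2)+2 = p+p!, w ∈ L; and |w| ≥ p.
The pumping lemma gives a decomposition w = xyz where |xy| ≤ p and y is nonempty.
Since the first p symbols of w are all a's and |xy| ≤ p, y lies entirely in the leading a-block: y = a^k for some k with 1 ≤ k ≤ p.
Since 1 ≤ k ≤ p, k divides p!; set t = 1 + p!/k. Then xy^t z has p + (p!/k)·k = p + p! copies of a. Now the a-count is p+p! and (b-count)+2 = (p+p!-2)+2 = p+p!, so i ≠ j+2 fails. So xy^t z = a^{p+p!} b^{p+p!-2} ∉ L.
Contradiction. Therefore L is not regular.

a^{p+p!} b^{p+p!-2}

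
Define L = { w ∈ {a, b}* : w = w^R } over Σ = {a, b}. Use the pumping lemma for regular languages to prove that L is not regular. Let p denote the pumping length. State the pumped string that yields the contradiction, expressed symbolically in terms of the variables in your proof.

a^{p+k} b a^p

Assume L is regular. Let p be the pumping length given by the pumping lemma.
Take w = a^p b a^p, a palindrome of length 2p+1 ≥ p.
The pumping lemma gives a decomposition w = xyz where |xy| ≤ p and |y| > 0.
Since the first p symbols of w are all a's and |xy| ≤ p, y lies entirely in the leading a-block: y = a^k for some k with 1 ≤ k ≤ p.
Pump with i = 2: xy^2z = a^{p+k} b a^p. Its reverse is a^p b a^{p+k}, which differs from xy^2z since k ≥ 1. So xy^2z is not a palindrome and xy^2z ∉ L.
Contradiction. Therefore L is not regular.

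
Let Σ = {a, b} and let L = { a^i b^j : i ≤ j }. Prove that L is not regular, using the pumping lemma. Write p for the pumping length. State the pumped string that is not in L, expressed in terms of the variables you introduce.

a^{p+k} b^p

Assume L is regular; let p be its pumping constant.
Choose w = a^p b^p ∈ L, with |w| = 2p ≥ p.
Write w = xyz as guaranteed by the lemma, with |xy| ≤ p and |y| ≥ 1.
The first p characters of w are a's, so xy (and hence y) consists only of a's. Write y = a^k, 1 ≤ k ≤ p.
Consider xy^2z = a^{p+k} b^p. Since k ≥ 1, the a-count p+k exceeds the b-count p, so i ≤ j fails; thus xy^2z ∉ L.
Contradiction. Therefore L is not regular.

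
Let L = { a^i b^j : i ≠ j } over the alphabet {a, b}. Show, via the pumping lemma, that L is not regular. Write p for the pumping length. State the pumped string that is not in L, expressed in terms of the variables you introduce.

Suppose for contradiction that L is regular, and let p be the pumping length.
Choose w = a^p b^{p+p!}. Since p ≠ p+p!, w ∈ L; and |w| ≥ p.
The pumping lemma gives a decomposition w = xyz where |xy| ≤ p and y is nonempty.
The first p characters of w are a's, so xy (and hence y) consists only of a's. Write y = a^k, 1 ≤ k ≤ p.
Since 1 ≤ k ≤ p, k divides p!; set t = 1 + p!/k. Then xy^t z has p + (p!/k)·k = p + p! copies of a. Now the a-count equals the b-count, so i ≠ j fails. So xy^t z = a^{p+p!} b^{p+p!} ∉ L.
This is a contradiction; hence L is not regular.

a^{p+p!} b^{p+p!}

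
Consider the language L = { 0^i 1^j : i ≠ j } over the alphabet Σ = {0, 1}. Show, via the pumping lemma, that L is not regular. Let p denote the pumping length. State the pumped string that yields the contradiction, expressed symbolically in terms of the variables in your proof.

Assume L is regular; let p be its pumping constant.
Choose w = 0^p 1^{p+p!}. Since p ≠ p+p!, w ∈ L; and |w| ≥ p.
Write w = xyz as guaranteed by the lemma, with |xy| ≤ p and y is nonempty.
Because |xy| ≤ p and w begins with p copies of 0, we have y = 0^k with 1 ≤ k ≤ p.
Since 1 ≤ k ≤ p, k divides p!; set t = 1 + p!/k. Then xy^t z has p + (p!/k)·k = p + p! copies of 0. Now the 0-count equals the 1-count, so i ≠ j fails. So xy^t z = 0^{p+p!} 1^{p+p!} ∉ L.
This contradicts the pumping lemma, so L is not regular.

0^{p+p!} 1^{p+p!}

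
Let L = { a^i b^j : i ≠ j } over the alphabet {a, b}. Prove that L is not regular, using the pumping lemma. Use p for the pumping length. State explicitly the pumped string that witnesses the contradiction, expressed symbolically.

a^{p+p!} b^{p+p!}

Assume L is regular. Let p be the pumping length given by the pumping lemma.
Choose w = a^p b^{p+p!}. Since p ≠ p+p!, w ∈ L; and |w| ≥ p.
Write w = xyz as guaranteed by the lemma, with |xy| ≤ p and y is nonempty.
The first p characters of w are a's, so xy (and hence y) consists only of a's. Write y = a^k, 1 ≤ k ≤ p.
Since 1 ≤ k ≤ p, k divides p!; set t = 1 + p!/k. Then xy^t z has p + (p!/k)·k = p + p! copies of a. Now the a-count equals the b-count, so i ≠ j fails. So xy^t z = a^{p+p!} b^{p+p!} ∉ L.
Contradiction. Therefore L is not regular.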